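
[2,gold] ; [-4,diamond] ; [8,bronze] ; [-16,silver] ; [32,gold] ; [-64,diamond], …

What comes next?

For the first entry, ×(-2) each step: 2, -4, 8, -16, 32, -64 → 128.
Rank: repeats gold → diamond → bronze → silver, so gold, diamond, bronze, silver, gold, diamond → bronze.
Combining the parts gives [128,bronze].

[128,bronze]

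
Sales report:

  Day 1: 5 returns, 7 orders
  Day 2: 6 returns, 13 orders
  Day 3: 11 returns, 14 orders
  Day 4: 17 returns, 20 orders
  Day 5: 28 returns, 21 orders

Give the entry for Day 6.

45 returns, 27 orders

Returns: each term is the sum of the two before it, so 5, 6, 11, 17, 28 → 45.
Orders: alternating steps +6, +1, +6, +1, …, so 7, 13, 14, 20, 21 → 27.
Putting it together: 45 returns, 27 orders.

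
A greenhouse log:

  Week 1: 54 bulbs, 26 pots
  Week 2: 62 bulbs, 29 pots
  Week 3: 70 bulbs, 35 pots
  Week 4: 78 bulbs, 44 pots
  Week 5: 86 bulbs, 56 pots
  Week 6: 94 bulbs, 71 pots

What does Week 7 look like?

For the bulbs, +8 each step: 54, 62, 70, 78, 86, 94 → 102.
Pots: differences are 3, 6, 9, … (increasing by 3 each time), so 26, 29, 35, 44, 56, 71 → 89.
So the next line is 102 bulbs, 89 pots.

102 bulbs, 89 pots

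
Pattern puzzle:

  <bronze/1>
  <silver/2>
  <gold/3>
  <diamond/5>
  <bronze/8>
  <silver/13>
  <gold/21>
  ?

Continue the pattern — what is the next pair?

<diamond/34>

Rank — repeats bronze → silver → gold → diamond: bronze, silver, gold, diamond, bronze, silver, gold → diamond.
Second slot — each term is the sum of the two before it: 1, 2, 3, 5, 8, 13, 21 → 34.
Putting it together: <diamond/34>.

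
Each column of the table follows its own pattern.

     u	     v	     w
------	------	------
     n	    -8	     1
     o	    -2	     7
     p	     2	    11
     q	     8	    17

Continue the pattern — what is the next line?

For the column u, letters move forward 1 place in the alphabet: n, o, p, q → r.
Column v goes -8, -2, 2, 8 → 12 (alternating steps +6, +4, +6, +4, …).
Column w goes 1, 7, 11, 17 → 21 (always 9 more than the column v).
Combining the parts gives r  12  21.

r  12  21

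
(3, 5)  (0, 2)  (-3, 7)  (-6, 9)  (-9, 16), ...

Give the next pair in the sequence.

(-12, 25)

First component: 3, 0, -3, -6, -9 → -12 (−3 each step).
Second component: 5, 2, 7, 9, 16 → 25 (each term is the sum of the two before it).
Putting it together: (-12, 25).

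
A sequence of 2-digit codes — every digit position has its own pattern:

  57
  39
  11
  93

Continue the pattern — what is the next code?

75

First digit goes 5, 3, 1, 9 → 7 (−2 each step, mod 10).
Second digit goes 7, 9, 1, 3 → 5 (+2 each step, mod 10).
Putting it together: 75.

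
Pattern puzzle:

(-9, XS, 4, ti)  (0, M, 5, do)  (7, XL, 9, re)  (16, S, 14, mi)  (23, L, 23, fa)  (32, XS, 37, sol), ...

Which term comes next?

First coordinate goes -9, 0, 7, 16, 23, 32 → 39 (alternating steps +9, +7, +9, +7, …).
Size: XS, M, XL, S, L, XS → M (repeats XS → M → XL → S → L).
Third coordinate: each term is the sum of the two before it; 4, 5, 9, 14, 23, 37 → 60.
For the note, runs through the solfège scale do→ti: ti, do, re, mi, fa, sol → la.
Combining the parts gives (39, M, 60, la).

(39, M, 60, la)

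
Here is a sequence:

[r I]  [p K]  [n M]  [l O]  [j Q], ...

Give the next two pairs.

First letter: letters move back 2 places in the alphabet; r, p, n, l, j → h → f.
For the second letter, letters move forward 2 places in the alphabet: I, K, M, O, Q → S → U.
Putting the parts together: [h S] and then [f U].

[h S], [f U]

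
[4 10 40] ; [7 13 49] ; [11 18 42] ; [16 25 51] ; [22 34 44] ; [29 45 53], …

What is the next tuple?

[37 58 46]

First slot: differences are 3, 4, 5, … (increasing by 1 each time); 4, 7, 11, 16, 22, 29 → 37.
Second slot: differences are 3, 5, 7, … (increasing by 2 each time), so 10, 13, 18, 25, 34, 45 → 58.
Third slot goes 40, 49, 42, 51, 44, 53 → 46 (alternating steps +9, −7, +9, −7, …).
Putting it together: [37 58 46].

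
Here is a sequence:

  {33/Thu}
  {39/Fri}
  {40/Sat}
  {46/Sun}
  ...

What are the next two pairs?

First entry: alternating steps +6, +1, +6, +1, …; 33, 39, 40, 46 → 47 → 53.
Day — runs through the weekdays Mon→Sun: Thu, Fri, Sat, Sun → Mon → Tue.
Putting the parts together: {47/Mon} and then {53/Tue}.

{47/Mon}, {53/Tue}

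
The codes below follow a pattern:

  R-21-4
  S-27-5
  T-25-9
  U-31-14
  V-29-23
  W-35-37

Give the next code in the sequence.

Letter: letters move forward 1 place in the alphabet; R, S, T, U, V, W → X.
Second component: 21, 27, 25, 31, 29, 35 → 33 (alternating steps +6, −2, +6, −2, …).
For the third component, each term is the sum of the two before it: 4, 5, 9, 14, 23, 37 → 60.
So the next code is X-33-60.

X-33-60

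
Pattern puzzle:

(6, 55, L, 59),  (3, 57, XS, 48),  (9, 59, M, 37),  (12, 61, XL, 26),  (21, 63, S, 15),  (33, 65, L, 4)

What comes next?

For the first coordinate, each term is the sum of the two before it: 6, 3, 9, 12, 21, 33 → 54.
For the second coordinate, +2 each step: 55, 57, 59, 61, 63, 65 → 67.
Size goes L, XS, M, XL, S, L → XS (repeats L → XS → M → XL → S).
Fourth coordinate: −11 each step; 59, 48, 37, 26, 15, 4 → -7.
So the next tuple is (54, 67, XS, -7).

(54, 67, XS, -7)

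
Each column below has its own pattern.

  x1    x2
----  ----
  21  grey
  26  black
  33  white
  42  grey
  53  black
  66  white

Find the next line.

81  grey

Column x1 — differences are 5, 7, 9, … (increasing by 2 each time): 21, 26, 33, 42, 53, 66 → 81.
Column x2: repeats grey → black → white, so grey, black, white, grey, black, white → grey.
Putting it together: 81  grey.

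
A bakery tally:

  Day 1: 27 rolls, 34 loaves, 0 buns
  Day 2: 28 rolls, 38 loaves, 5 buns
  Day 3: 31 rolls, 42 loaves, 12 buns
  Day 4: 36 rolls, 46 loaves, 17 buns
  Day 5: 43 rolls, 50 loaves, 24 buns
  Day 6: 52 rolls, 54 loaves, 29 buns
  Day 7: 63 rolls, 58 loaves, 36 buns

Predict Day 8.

Rolls goes 27, 28, 31, 36, 43, 52, 63 → 76 (differences are 1, 3, 5, … (increasing by 2 each time)).
Loaves — +4 each step: 34, 38, 42, 46, 50, 54, 58 → 62.
Buns: 0, 5, 12, 17, 24, 29, 36 → 41 (alternating steps +5, +7, +5, +7, …).
So the next record is 76 rolls, 62 loaves, 41 buns.

76 rolls, 62 loaves, 41 buns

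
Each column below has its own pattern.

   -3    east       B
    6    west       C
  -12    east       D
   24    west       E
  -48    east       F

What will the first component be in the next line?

96

First component: ×(-2) each step, so -3, 6, -12, 24, -48 → 96.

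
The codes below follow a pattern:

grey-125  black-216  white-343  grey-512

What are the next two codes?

black-729, white-1000

Shade: repeats grey → black → white; grey, black, white, grey → black → white.
Second component: perfect cubes: 5³, 6³, 7³, …; 125, 216, 343, 512 → 729 → 1000.
So the next two codes are black-729 and white-1000.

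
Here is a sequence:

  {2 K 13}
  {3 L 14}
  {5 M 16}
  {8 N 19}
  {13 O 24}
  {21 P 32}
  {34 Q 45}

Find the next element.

{55 R 66}

First coordinate: each term is the sum of the two before it; 2, 3, 5, 8, 13, 21, 34 → 55.
Letter: letters move forward 1 place in the alphabet; K, L, M, N, O, P, Q → R.
Third coordinate — always 11 more than the first coordinate: 13, 14, 16, 19, 24, 32, 45 → 66.
Putting it together: {55 R 66}.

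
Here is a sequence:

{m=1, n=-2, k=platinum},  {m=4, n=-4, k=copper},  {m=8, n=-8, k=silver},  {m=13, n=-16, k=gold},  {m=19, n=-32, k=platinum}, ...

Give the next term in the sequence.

{m=26, n=-64, k=copper}

M: 1, 4, 8, 13, 19 → 26 (differences are 3, 4, 5, … (increasing by 1 each time)).
N: ×2 each step, so -2, -4, -8, -16, -32 → -64.
K goes platinum, copper, silver, gold, platinum → copper (repeats platinum → copper → silver → gold).
So the next term is {m=26, n=-64, k=copper}.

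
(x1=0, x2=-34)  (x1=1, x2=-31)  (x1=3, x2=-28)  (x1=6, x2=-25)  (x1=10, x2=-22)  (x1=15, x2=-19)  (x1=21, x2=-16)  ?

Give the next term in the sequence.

(x1=28, x2=-13)

X1: differences are 1, 2, 3, … (increasing by 1 each time); 0, 1, 3, 6, 10, 15, 21 → 28.
X2 — +3 each step: -34, -31, -28, -25, -22, -19, -16 → -13.
Combining the parts gives (x1=28, x2=-13).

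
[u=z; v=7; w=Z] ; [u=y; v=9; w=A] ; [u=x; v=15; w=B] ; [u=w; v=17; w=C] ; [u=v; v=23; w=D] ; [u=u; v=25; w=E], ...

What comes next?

[u=t; v=31; w=F]

U: letters move back 1 place in the alphabet, so z, y, x, w, v, u → t.
V goes 7, 9, 15, 17, 23, 25 → 31 (alternating steps +2, +6, +2, +6, …).
For the w, letters move forward 1 place in the alphabet, wrapping Z→A: Z, A, B, C, D, E → F.
Combining the parts gives [u=t; v=31; w=F].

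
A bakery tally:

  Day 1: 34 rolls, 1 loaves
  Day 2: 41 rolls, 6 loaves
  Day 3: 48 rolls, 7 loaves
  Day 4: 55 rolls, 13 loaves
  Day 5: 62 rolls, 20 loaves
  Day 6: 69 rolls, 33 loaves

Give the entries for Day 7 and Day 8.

Rolls goes 34, 41, 48, 55, 62, 69 → 76 → 83 (+7 each step).
Loaves: each term is the sum of the two before it; 1, 6, 7, 13, 20, 33 → 53 → 86.
So the next two records are 76 rolls, 53 loaves and 83 rolls, 86 loaves.

76 rolls, 53 loaves; 83 rolls, 86 loaves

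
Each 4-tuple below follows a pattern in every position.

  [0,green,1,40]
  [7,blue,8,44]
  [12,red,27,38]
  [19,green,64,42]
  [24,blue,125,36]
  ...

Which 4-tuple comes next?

[31,red,216,40]

First coordinate: alternating steps +7, +5, +7, +5, …, so 0, 7, 12, 19, 24 → 31.
Colour: repeats green → blue → red; green, blue, red, green, blue → red.
Third coordinate — perfect cubes: 1³, 2³, 3³, …: 1, 8, 27, 64, 125 → 216.
Fourth coordinate: alternating steps +4, −6, +4, −6, …, so 40, 44, 38, 42, 36 → 40.
So the next 4-tuple is [31,red,216,40].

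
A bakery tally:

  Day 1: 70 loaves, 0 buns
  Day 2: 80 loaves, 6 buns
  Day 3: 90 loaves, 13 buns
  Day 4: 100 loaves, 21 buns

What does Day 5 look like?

110 loaves, 30 buns

Loaves: 70, 80, 90, 100 → 110 (+10 each step).
Buns: 0, 6, 13, 21 → 30 (differences are 6, 7, 8, … (increasing by 1 each time)).
Putting it together: 110 loaves, 30 buns.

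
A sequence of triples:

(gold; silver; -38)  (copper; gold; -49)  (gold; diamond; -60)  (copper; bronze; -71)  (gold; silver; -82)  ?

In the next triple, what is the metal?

copper

Metal: alternates gold ↔ copper; gold, copper, gold, copper, gold → copper.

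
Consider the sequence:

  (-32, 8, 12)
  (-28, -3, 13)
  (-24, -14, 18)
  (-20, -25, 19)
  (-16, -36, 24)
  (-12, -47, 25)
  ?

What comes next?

First coordinate: -32, -28, -24, -20, -16, -12 → -8 (+4 each step).
Second coordinate — −11 each step: 8, -3, -14, -25, -36, -47 → -58.
Third coordinate: 12, 13, 18, 19, 24, 25 → 30 (alternating steps +1, +5, +1, +5, …).
Combining the parts gives (-8, -58, 30).

(-8, -58, 30)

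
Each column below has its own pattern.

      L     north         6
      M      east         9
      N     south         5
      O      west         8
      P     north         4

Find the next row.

Letter — letters move forward 1 place in the alphabet: L, M, N, O, P → Q.
Direction — repeats north → east → south → west: north, east, south, west, north → east.
Third component — alternating steps +3, −4, +3, −4, …: 6, 9, 5, 8, 4 → 7.
Combining the parts gives Q  east  7.

Q  east  7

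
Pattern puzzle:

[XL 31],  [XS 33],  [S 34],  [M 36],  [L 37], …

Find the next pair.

Size: runs through clothing sizes XS→XL; XL, XS, S, M, L → XL.
Second slot: 31, 33, 34, 36, 37 → 39 (alternating steps +2, +1, +2, +1, …).
Combining the parts gives [XL 39].

[XL 39]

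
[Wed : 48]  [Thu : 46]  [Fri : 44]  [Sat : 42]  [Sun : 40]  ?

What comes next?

Day: Wed, Thu, Fri, Sat, Sun → Mon (runs through the weekdays Mon→Sun).
Second slot — −2 each step: 48, 46, 44, 42, 40 → 38.
So the next point is [Mon : 38].

[Mon : 38]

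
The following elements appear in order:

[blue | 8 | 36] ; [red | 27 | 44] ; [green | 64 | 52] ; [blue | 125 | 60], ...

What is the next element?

[red | 216 | 68]

Colour: repeats blue → red → green; blue, red, green, blue → red.
Second coordinate: perfect cubes: 2³, 3³, 4³, …, so 8, 27, 64, 125 → 216.
Third coordinate: 36, 44, 52, 60 → 68 (+8 each step).
Combining the parts gives [red | 216 | 68].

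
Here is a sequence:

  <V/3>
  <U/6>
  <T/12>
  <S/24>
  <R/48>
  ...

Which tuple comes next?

Letter: V, U, T, S, R → Q (letters move back 1 place in the alphabet).
Second component goes 3, 6, 12, 24, 48 → 96 (×2 each step).
Combining the parts gives <Q/96>.

<Q/96>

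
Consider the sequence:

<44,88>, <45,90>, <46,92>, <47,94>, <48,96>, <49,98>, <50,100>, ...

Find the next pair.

First slot — +1 each step: 44, 45, 46, 47, 48, 49, 50 → 51.
Second slot: 88, 90, 92, 94, 96, 98, 100 → 102 (always 2 × the first slot).
Combining the parts gives <51,102>.

<51,102>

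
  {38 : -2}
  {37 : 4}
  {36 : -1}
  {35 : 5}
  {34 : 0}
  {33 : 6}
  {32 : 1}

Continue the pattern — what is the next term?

{31 : 7}

First value — −1 each step: 38, 37, 36, 35, 34, 33, 32 → 31.
Second value goes -2, 4, -1, 5, 0, 6, 1 → 7 (alternating steps +6, −5, +6, −5, …).
Putting it together: {31 : 7}.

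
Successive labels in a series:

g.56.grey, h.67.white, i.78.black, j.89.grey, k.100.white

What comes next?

Letter: g, h, i, j, k → l (letters move forward 1 place in the alphabet).
Second component: +11 each step, so 56, 67, 78, 89, 100 → 111.
Shade: repeats grey → white → black, so grey, white, black, grey, white → black.
So the next label is l.111.black.

l.111.black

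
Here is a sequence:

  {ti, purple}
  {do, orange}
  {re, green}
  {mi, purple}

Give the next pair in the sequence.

Note goes ti, do, re, mi → fa (runs through the solfège scale do→ti).
For the colour, repeats purple → orange → green: purple, orange, green, purple → orange.
So the next pair is {fa, orange}.

{fa, orange}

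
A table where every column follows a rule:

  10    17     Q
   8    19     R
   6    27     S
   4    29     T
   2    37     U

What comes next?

0  39  V

First component — −2 each step: 10, 8, 6, 4, 2 → 0.
Second component — alternating steps +2, +8, +2, +8, …: 17, 19, 27, 29, 37 → 39.
Letter: letters move forward 1 place in the alphabet; Q, R, S, T, U → V.
Putting it together: 0  39  V.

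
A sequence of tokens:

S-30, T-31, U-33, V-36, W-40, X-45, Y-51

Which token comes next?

Letter — letters move forward 1 place in the alphabet: S, T, U, V, W, X, Y → Z.
Second component: differences are 1, 2, 3, … (increasing by 1 each time); 30, 31, 33, 36, 40, 45, 51 → 58.
Combining the parts gives Z-58.

Z-58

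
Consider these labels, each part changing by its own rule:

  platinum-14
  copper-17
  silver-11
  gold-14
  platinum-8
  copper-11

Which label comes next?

For the metal, repeats platinum → copper → silver → gold: platinum, copper, silver, gold, platinum, copper → silver.
For the second component, alternating steps +3, −6, +3, −6, …: 14, 17, 11, 14, 8, 11 → 5.
So the next label is silver-5.

silver-5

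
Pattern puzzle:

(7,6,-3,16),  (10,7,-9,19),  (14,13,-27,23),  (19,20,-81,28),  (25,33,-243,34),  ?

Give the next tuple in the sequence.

First value: differences are 3, 4, 5, … (increasing by 1 each time); 7, 10, 14, 19, 25 → 32.
Second value: 6, 7, 13, 20, 33 → 53 (each term is the sum of the two before it).
Third value: ×3 each step; -3, -9, -27, -81, -243 → -729.
Fourth value: always 9 more than the first value, so 16, 19, 23, 28, 34 → 41.
Putting it together: (32,53,-729,41).

(32,53,-729,41)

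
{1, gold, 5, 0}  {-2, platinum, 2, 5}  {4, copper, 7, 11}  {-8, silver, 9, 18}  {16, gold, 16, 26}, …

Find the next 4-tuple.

First entry — ×(-2) each step: 1, -2, 4, -8, 16 → -32.
Metal — repeats gold → platinum → copper → silver: gold, platinum, copper, silver, gold → platinum.
For the third entry, each term is the sum of the two before it: 5, 2, 7, 9, 16 → 25.
Fourth entry: 0, 5, 11, 18, 26 → 35 (differences are 5, 6, 7, … (increasing by 1 each time)).
Combining the parts gives {-32, platinum, 25, 35}.

{-32, platinum, 25, 35}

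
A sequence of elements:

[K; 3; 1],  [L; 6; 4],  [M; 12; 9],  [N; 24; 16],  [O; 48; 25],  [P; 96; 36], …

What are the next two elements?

[Q; 192; 49], [R; 384; 64]

Letter: letters move forward 1 place in the alphabet, so K, L, M, N, O, P → Q → R.
Second part: ×2 each step, so 3, 6, 12, 24, 48, 96 → 192 → 384.
For the third part, perfect squares: 1², 2², 3², …: 1, 4, 9, 16, 25, 36 → 49 → 64.
So the next two elements are [Q; 192; 49] and [R; 384; 64].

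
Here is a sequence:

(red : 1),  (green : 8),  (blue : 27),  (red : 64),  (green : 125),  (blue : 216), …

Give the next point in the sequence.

Colour — repeats red → green → blue: red, green, blue, red, green, blue → red.
Second part: perfect cubes: 1³, 2³, 3³, …, so 1, 8, 27, 64, 125, 216 → 343.
Combining the parts gives (red : 343).

(red : 343)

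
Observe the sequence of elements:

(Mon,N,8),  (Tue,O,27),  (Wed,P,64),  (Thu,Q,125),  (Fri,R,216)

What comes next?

Day: Mon, Tue, Wed, Thu, Fri → Sat (runs through the weekdays Mon→Sun).
For the letter, letters move forward 1 place in the alphabet: N, O, P, Q, R → S.
Third value goes 8, 27, 64, 125, 216 → 343 (perfect cubes: 2³, 3³, 4³, …).
Combining the parts gives (Sat,S,343).

(Sat,S,343)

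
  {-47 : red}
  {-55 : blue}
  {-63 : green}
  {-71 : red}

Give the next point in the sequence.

{-79 : blue}

First part — −8 each step: -47, -55, -63, -71 → -79.
Colour goes red, blue, green, red → blue (repeats red → blue → green).
Combining the parts gives {-79 : blue}.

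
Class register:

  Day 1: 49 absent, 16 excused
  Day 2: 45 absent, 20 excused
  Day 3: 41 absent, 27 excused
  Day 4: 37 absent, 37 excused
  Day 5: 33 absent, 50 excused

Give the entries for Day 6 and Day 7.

29 absent, 66 excused; 25 absent, 85 excused

Absent: 49, 45, 41, 37, 33 → 29 → 25 (−4 each step).
Excused — differences are 4, 7, 10, … (increasing by 3 each time): 16, 20, 27, 37, 50 → 66 → 85.
Putting the parts together: 29 absent, 66 excused and then 25 absent, 85 excused.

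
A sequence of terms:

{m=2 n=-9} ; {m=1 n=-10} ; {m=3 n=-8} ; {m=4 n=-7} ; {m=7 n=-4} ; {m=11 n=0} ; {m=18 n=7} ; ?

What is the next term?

M goes 2, 1, 3, 4, 7, 11, 18 → 29 (each term is the sum of the two before it).
N: always 11 less than the m; -9, -10, -8, -7, -4, 0, 7 → 18.
Putting it together: {m=29 n=18}.

{m=29 n=18}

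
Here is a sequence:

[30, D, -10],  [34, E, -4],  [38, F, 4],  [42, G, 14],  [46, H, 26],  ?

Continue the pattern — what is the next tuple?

[50, I, 40]

First coordinate goes 30, 34, 38, 42, 46 → 50 (+4 each step).
Letter goes D, E, F, G, H → I (letters move forward 1 place in the alphabet).
Third coordinate: differences are 6, 8, 10, … (increasing by 2 each time), so -10, -4, 4, 14, 26 → 40.
Combining the parts gives [50, I, 40].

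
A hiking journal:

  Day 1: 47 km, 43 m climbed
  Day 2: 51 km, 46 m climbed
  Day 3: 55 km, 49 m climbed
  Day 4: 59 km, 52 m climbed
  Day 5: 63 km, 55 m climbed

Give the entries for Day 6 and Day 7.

67 km, 58 m climbed; 71 km, 61 m climbed

Km goes 47, 51, 55, 59, 63 → 67 → 71 (+4 each step).
M climbed — +3 each step: 43, 46, 49, 52, 55 → 58 → 61.
So the next two lines are 67 km, 58 m climbed and 71 km, 61 m climbed.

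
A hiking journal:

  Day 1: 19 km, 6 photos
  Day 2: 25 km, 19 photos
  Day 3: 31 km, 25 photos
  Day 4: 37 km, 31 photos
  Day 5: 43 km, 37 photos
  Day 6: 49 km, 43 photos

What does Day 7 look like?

55 km, 49 photos

Km goes 19, 25, 31, 37, 43, 49 → 55 (+6 each step).
Photos: always the previous value of the km, so 6, 19, 25, 31, 37, 43 → 49.
Combining the parts gives 55 km, 49 photos.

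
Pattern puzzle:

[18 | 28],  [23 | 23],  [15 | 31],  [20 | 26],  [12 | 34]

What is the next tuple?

[17 | 29]

First value: alternating steps +5, −8, +5, −8, …; 18, 23, 15, 20, 12 → 17.
Second value — together with the first value always sums to 46: 28, 23, 31, 26, 34 → 29.
So the next tuple is [17 | 29].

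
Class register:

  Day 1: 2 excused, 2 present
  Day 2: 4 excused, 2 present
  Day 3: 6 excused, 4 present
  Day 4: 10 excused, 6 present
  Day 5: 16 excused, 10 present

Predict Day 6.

26 excused, 16 present

Excused: each term is the sum of the two before it, so 2, 4, 6, 10, 16 → 26.
Present: always the previous value of the excused; 2, 2, 4, 6, 10 → 16.
Combining the parts gives 26 excused, 16 present.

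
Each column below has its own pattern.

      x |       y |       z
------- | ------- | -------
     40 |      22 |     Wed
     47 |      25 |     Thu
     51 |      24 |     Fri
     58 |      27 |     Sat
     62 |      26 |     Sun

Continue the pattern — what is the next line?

For the column x, alternating steps +7, +4, +7, +4, …: 40, 47, 51, 58, 62 → 69.
Column y: alternating steps +3, −1, +3, −1, …; 22, 25, 24, 27, 26 → 29.
Column z: Wed, Thu, Fri, Sat, Sun → Mon (runs through the weekdays Mon→Sun).
Putting it together: 69  29  Mon.

69  29  Mon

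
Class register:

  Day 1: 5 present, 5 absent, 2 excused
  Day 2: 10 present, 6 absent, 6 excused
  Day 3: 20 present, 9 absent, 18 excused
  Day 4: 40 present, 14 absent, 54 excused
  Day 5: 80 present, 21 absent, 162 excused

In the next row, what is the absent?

Absent: differences are 1, 3, 5, … (increasing by 2 each time), so 5, 6, 9, 14, 21 → 30.

30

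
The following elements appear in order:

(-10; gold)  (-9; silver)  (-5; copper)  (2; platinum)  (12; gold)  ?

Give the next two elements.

First part goes -10, -9, -5, 2, 12 → 25 → 41 (differences are 1, 4, 7, … (increasing by 3 each time)).
Metal: repeats gold → silver → copper → platinum; gold, silver, copper, platinum, gold → silver → copper.
So the next two elements are (25; silver) and (41; copper).

(25; silver), (41; copper)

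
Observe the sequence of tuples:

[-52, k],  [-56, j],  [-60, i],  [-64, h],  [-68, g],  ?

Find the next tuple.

[-72, f]

First coordinate — −4 each step: -52, -56, -60, -64, -68 → -72.
Letter: letters move back 1 place in the alphabet, so k, j, i, h, g → f.
Combining the parts gives [-72, f].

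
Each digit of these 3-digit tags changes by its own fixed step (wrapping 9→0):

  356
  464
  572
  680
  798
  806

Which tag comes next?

First digit: +1 each step, mod 10, so 3, 4, 5, 6, 7, 8 → 9.
Second digit: +1 each step, mod 10; 5, 6, 7, 8, 9, 0 → 1.
Third digit goes 6, 4, 2, 0, 8, 6 → 4 (−2 each step, mod 10).
Combining the parts gives 914.

914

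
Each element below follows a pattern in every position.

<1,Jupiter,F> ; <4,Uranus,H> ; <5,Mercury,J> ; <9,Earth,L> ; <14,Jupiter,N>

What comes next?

First part: each term is the sum of the two before it, so 1, 4, 5, 9, 14 → 23.
Planet: repeats Jupiter → Uranus → Mercury → Earth, so Jupiter, Uranus, Mercury, Earth, Jupiter → Uranus.
For the letter, letters move forward 2 places in the alphabet: F, H, J, L, N → P.
Putting it together: <23,Uranus,P>.

<23,Uranus,P>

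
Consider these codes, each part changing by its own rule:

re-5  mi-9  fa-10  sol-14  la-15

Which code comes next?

ti-19

Note: re, mi, fa, sol, la → ti (runs through the solfège scale do→ti).
For the second component, alternating steps +4, +1, +4, +1, …: 5, 9, 10, 14, 15 → 19.
Putting it together: ti-19.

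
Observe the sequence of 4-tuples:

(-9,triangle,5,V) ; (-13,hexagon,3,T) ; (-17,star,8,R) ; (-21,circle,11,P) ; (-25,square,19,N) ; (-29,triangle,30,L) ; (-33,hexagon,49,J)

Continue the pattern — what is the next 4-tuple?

First value goes -9, -13, -17, -21, -25, -29, -33 → -37 (−4 each step).
For the shape, repeats triangle → hexagon → star → circle → square: triangle, hexagon, star, circle, square, triangle, hexagon → star.
Third value: 5, 3, 8, 11, 19, 30, 49 → 79 (each term is the sum of the two before it).
Letter goes V, T, R, P, N, L, J → H (letters move back 2 places in the alphabet).
Putting it together: (-37,star,79,H).

(-37,star,79,H)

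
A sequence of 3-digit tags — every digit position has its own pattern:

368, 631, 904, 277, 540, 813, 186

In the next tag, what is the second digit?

5

Second digit: −3 each step, mod 10, so 6, 3, 0, 7, 4, 1, 8 → 5.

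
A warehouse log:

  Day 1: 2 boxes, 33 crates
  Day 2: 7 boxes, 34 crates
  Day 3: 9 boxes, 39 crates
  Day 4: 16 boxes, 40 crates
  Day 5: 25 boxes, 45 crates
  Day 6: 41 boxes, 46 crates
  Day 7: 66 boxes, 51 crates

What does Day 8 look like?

For the boxes, each term is the sum of the two before it: 2, 7, 9, 16, 25, 41, 66 → 107.
Crates — alternating steps +1, +5, +1, +5, …: 33, 34, 39, 40, 45, 46, 51 → 52.
Putting it together: 107 boxes, 52 crates.

107 boxes, 52 crates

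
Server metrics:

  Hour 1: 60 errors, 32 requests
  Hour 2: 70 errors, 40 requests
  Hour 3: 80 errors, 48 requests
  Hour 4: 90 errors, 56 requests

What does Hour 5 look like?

100 errors, 64 requests

For the errors, +10 each step: 60, 70, 80, 90 → 100.
Requests — +8 each step: 32, 40, 48, 56 → 64.
Combining the parts gives 100 errors, 64 requests.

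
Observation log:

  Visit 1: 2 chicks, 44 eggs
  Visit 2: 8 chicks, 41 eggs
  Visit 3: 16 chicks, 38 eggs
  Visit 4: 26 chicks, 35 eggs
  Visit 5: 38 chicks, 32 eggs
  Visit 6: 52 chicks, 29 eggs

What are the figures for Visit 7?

Chicks: differences are 6, 8, 10, … (increasing by 2 each time), so 2, 8, 16, 26, 38, 52 → 68.
For the eggs, −3 each step: 44, 41, 38, 35, 32, 29 → 26.
Putting it together: 68 chicks, 26 eggs.

68 chicks, 26 eggs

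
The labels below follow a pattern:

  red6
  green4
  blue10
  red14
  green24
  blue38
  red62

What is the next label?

green100

Colour: red, green, blue, red, green, blue, red → green (repeats red → green → blue).
For the second component, each term is the sum of the two before it: 6, 4, 10, 14, 24, 38, 62 → 100.
So the next label is green100.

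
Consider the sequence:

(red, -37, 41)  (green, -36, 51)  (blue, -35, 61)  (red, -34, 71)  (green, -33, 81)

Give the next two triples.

(blue, -32, 91), (red, -31, 101)

Colour goes red, green, blue, red, green → blue → red (repeats red → green → blue).
Second part: -37, -36, -35, -34, -33 → -32 → -31 (+1 each step).
Third part goes 41, 51, 61, 71, 81 → 91 → 101 (+10 each step).
So the next two triples are (blue, -32, 91) and (red, -31, 101).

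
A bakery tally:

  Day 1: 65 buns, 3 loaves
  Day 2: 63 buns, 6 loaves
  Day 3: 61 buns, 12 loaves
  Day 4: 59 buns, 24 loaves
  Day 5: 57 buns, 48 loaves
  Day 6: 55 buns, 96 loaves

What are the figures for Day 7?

53 buns, 192 loaves

Buns: 65, 63, 61, 59, 57, 55 → 53 (−2 each step).
Loaves — ×2 each step: 3, 6, 12, 24, 48, 96 → 192.
Combining the parts gives 53 buns, 192 loaves.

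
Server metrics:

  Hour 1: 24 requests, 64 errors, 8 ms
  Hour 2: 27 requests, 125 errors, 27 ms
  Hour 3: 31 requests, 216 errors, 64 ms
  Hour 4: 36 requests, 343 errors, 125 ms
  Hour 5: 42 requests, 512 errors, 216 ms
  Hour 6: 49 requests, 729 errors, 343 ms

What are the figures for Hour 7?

Requests: differences are 3, 4, 5, … (increasing by 1 each time), so 24, 27, 31, 36, 42, 49 → 57.
Errors: perfect cubes: 4³, 5³, 6³, …, so 64, 125, 216, 343, 512, 729 → 1000.
For the ms, perfect cubes: 2³, 3³, 4³, …: 8, 27, 64, 125, 216, 343 → 512.
So the next record is 57 requests, 1000 errors, 512 ms.

57 requests, 1000 errors, 512 ms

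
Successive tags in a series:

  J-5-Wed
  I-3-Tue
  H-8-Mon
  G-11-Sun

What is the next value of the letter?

Letter: letters move back 1 place in the alphabet, so J, I, H, G → F.

F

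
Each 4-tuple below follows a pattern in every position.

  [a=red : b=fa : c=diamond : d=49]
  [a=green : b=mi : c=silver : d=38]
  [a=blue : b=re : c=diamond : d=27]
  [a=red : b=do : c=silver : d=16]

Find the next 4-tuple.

A: repeats red → green → blue; red, green, blue, red → green.
For the b, runs backward through the solfège scale do→ti: fa, mi, re, do → ti.
C goes diamond, silver, diamond, silver → diamond (alternates diamond ↔ silver).
For the d, −11 each step: 49, 38, 27, 16 → 5.
Combining the parts gives [a=green : b=ti : c=diamond : d=5].

[a=green : b=ti : c=diamond : d=5]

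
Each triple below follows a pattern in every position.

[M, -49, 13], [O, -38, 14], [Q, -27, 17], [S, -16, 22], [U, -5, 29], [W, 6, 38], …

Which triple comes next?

[Y, 17, 49]

Letter — letters move forward 2 places in the alphabet: M, O, Q, S, U, W → Y.
Second entry: +11 each step; -49, -38, -27, -16, -5, 6 → 17.
Third entry: differences are 1, 3, 5, … (increasing by 2 each time); 13, 14, 17, 22, 29, 38 → 49.
So the next triple is [Y, 17, 49].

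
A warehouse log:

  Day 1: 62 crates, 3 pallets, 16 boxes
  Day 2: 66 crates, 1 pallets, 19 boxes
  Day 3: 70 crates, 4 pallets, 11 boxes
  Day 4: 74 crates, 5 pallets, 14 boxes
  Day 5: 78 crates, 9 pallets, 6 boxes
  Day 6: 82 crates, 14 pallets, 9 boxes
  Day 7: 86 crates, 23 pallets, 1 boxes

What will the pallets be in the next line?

37

Pallets: 3, 1, 4, 5, 9, 14, 23 → 37 (each term is the sum of the two before it).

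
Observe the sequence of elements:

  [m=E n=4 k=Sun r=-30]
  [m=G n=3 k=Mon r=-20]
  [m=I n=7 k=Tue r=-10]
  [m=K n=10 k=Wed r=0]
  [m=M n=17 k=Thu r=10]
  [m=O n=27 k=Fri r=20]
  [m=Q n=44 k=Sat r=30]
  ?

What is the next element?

M goes E, G, I, K, M, O, Q → S (letters move forward 2 places in the alphabet).
N: 4, 3, 7, 10, 17, 27, 44 → 71 (each term is the sum of the two before it).
K: Sun, Mon, Tue, Wed, Thu, Fri, Sat → Sun (runs through the weekdays Mon→Sun).
For the r, +10 each step: -30, -20, -10, 0, 10, 20, 30 → 40.
Combining the parts gives [m=S n=71 k=Sun r=40].

[m=S n=71 k=Sun r=40]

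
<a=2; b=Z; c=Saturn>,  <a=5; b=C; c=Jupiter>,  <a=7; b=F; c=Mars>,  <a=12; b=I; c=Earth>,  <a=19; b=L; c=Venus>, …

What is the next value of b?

B: Z, C, F, I, L → O (letters move forward 3 places in the alphabet, wrapping Z→A).

O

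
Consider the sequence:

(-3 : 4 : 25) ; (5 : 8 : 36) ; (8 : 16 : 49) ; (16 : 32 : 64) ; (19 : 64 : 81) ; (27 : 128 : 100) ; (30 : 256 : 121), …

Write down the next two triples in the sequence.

(38 : 512 : 144), (41 : 1024 : 169)

First slot — alternating steps +8, +3, +8, +3, …: -3, 5, 8, 16, 19, 27, 30 → 38 → 41.
Second slot: ×2 each step, so 4, 8, 16, 32, 64, 128, 256 → 512 → 1024.
Third slot — perfect squares: 5², 6², 7², …: 25, 36, 49, 64, 81, 100, 121 → 144 → 169.
So the next two triples are (38 : 512 : 144) and (41 : 1024 : 169).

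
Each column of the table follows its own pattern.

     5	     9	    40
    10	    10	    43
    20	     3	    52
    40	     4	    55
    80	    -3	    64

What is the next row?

160  -2  67

First component: 5, 10, 20, 40, 80 → 160 (×2 each step).
For the second component, alternating steps +1, −7, +1, −7, …: 9, 10, 3, 4, -3 → -2.
Third component goes 40, 43, 52, 55, 64 → 67 (alternating steps +3, +9, +3, +9, …).
Putting it together: 160  -2  67.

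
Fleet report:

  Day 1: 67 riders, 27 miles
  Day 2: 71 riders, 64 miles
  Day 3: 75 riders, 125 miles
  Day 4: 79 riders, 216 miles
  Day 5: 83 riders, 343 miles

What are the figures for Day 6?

87 riders, 512 miles

For the riders, +4 each step: 67, 71, 75, 79, 83 → 87.
Miles — perfect cubes: 3³, 4³, 5³, …: 27, 64, 125, 216, 343 → 512.
Combining the parts gives 87 riders, 512 miles.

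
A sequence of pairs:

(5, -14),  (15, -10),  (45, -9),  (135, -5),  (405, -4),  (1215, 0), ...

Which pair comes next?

First slot — ×3 each step: 5, 15, 45, 135, 405, 1215 → 3645.
For the second slot, alternating steps +4, +1, +4, +1, …: -14, -10, -9, -5, -4, 0 → 1.
Putting it together: (3645, 1).

(3645, 1)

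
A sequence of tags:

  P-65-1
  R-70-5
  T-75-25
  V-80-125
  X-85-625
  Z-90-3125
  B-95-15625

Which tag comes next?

For the letter, letters move forward 2 places in the alphabet, wrapping Z→A: P, R, T, V, X, Z, B → D.
Second component — +5 each step: 65, 70, 75, 80, 85, 90, 95 → 100.
Third component: 1, 5, 25, 125, 625, 3125, 15625 → 78125 (×5 each step).
Putting it together: D-100-78125.

D-100-78125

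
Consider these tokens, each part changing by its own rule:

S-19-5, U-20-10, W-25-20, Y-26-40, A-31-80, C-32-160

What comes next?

For the letter, letters move forward 2 places in the alphabet, wrapping Z→A: S, U, W, Y, A, C → E.
Second component: alternating steps +1, +5, +1, +5, …, so 19, 20, 25, 26, 31, 32 → 37.
Third component: ×2 each step; 5, 10, 20, 40, 80, 160 → 320.
Putting it together: E-37-320.

E-37-320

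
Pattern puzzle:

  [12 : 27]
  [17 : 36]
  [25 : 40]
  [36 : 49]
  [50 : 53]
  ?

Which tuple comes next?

First slot — differences are 5, 8, 11, … (increasing by 3 each time): 12, 17, 25, 36, 50 → 67.
Second slot: alternating steps +9, +4, +9, +4, …, so 27, 36, 40, 49, 53 → 62.
Combining the parts gives [67 : 62].

[67 : 62]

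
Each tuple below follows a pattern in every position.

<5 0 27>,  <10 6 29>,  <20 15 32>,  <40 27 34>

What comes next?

<80 42 37>

First value goes 5, 10, 20, 40 → 80 (×2 each step).
Second value goes 0, 6, 15, 27 → 42 (differences are 6, 9, 12, … (increasing by 3 each time)).
Third value goes 27, 29, 32, 34 → 37 (alternating steps +2, +3, +2, +3, …).
So the next tuple is <80 42 37>.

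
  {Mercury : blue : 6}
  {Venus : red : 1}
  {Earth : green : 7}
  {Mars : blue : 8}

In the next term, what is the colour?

red

Planet: runs through the planets Mercury→Neptune; Mercury, Venus, Earth, Mars → Jupiter.
Colour: repeats blue → red → green, so blue, red, green, blue → red.
Third entry: 6, 1, 7, 8 → 15 (each term is the sum of the two before it).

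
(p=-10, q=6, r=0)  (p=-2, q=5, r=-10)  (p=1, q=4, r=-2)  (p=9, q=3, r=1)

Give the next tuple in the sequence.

(p=12, q=2, r=9)

P goes -10, -2, 1, 9 → 12 (alternating steps +8, +3, +8, +3, …).
Q: −1 each step, so 6, 5, 4, 3 → 2.
For the r, always the previous value of the p: 0, -10, -2, 1 → 9.
So the next tuple is (p=12, q=2, r=9).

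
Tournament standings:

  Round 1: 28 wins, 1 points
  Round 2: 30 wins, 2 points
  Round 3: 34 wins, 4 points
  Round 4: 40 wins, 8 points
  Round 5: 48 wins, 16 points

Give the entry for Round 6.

Wins goes 28, 30, 34, 40, 48 → 58 (differences are 2, 4, 6, … (increasing by 2 each time)).
Points: 1, 2, 4, 8, 16 → 32 (×2 each step).
So the next record is 58 wins, 32 points.

58 wins, 32 points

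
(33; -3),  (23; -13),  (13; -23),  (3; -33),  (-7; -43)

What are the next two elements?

(-17; -53), (-27; -63)

First part: 33, 23, 13, 3, -7 → -17 → -27 (−10 each step).
Second part: -3, -13, -23, -33, -43 → -53 → -63 (−10 each step).
So the next two elements are (-17; -53) and (-27; -63).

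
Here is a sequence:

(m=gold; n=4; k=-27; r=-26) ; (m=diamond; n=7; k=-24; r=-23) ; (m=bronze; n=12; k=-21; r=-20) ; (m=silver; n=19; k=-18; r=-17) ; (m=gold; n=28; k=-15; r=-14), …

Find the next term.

M: gold, diamond, bronze, silver, gold → diamond (repeats gold → diamond → bronze → silver).
N: differences are 3, 5, 7, … (increasing by 2 each time); 4, 7, 12, 19, 28 → 39.
For the k, +3 each step: -27, -24, -21, -18, -15 → -12.
For the r, always 1 more than the k: -26, -23, -20, -17, -14 → -11.
Combining the parts gives (m=diamond; n=39; k=-12; r=-11).

(m=diamond; n=39; k=-12; r=-11)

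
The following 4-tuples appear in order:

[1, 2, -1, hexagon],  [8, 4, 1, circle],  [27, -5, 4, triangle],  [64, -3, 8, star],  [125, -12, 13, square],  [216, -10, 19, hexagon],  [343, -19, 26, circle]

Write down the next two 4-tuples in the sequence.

[512, -17, 34, triangle], [729, -26, 43, star]

First coordinate — perfect cubes: 1³, 2³, 3³, …: 1, 8, 27, 64, 125, 216, 343 → 512 → 729.
Second coordinate: 2, 4, -5, -3, -12, -10, -19 → -17 → -26 (alternating steps +2, −9, +2, −9, …).
Third coordinate goes -1, 1, 4, 8, 13, 19, 26 → 34 → 43 (differences are 2, 3, 4, … (increasing by 1 each time)).
Shape goes hexagon, circle, triangle, star, square, hexagon, circle → triangle → star (repeats hexagon → circle → triangle → star → square).
So the next two 4-tuples are [512, -17, 34, triangle] and [729, -26, 43, star].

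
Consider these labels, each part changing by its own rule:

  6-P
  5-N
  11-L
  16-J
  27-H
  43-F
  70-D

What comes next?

First component: 6, 5, 11, 16, 27, 43, 70 → 113 (each term is the sum of the two before it).
Letter goes P, N, L, J, H, F, D → B (letters move back 2 places in the alphabet).
So the next label is 113-B.

113-B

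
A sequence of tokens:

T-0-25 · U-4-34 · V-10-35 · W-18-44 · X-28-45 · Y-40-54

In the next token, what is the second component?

Letter goes T, U, V, W, X, Y → Z (letters move forward 1 place in the alphabet).
Second component: 0, 4, 10, 18, 28, 40 → 54 (differences are 4, 6, 8, … (increasing by 2 each time)).
Third component: alternating steps +9, +1, +9, +1, …; 25, 34, 35, 44, 45, 54 → 55.

54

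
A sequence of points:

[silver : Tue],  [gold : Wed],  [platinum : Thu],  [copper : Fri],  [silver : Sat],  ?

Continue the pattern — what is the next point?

Metal: silver, gold, platinum, copper, silver → gold (repeats silver → gold → platinum → copper).
Day: runs through the weekdays Mon→Sun; Tue, Wed, Thu, Fri, Sat → Sun.
So the next point is [gold : Sun].

[gold : Sun]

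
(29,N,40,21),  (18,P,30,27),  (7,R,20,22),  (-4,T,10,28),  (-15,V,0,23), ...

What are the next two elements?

(-26,X,-10,29), (-37,Z,-20,24)

First slot: 29, 18, 7, -4, -15 → -26 → -37 (−11 each step).
Letter — letters move forward 2 places in the alphabet: N, P, R, T, V → X → Z.
Third slot goes 40, 30, 20, 10, 0 → -10 → -20 (−10 each step).
Fourth slot: alternating steps +6, −5, +6, −5, …, so 21, 27, 22, 28, 23 → 29 → 24.
So the next two elements are (-26,X,-10,29) and (-37,Z,-20,24).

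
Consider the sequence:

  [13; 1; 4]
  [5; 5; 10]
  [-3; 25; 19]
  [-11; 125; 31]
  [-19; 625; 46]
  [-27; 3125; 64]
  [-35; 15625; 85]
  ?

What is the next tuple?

[-43; 78125; 109]

First part goes 13, 5, -3, -11, -19, -27, -35 → -43 (−8 each step).
Second part goes 1, 5, 25, 125, 625, 3125, 15625 → 78125 (×5 each step).
Third part: 4, 10, 19, 31, 46, 64, 85 → 109 (differences are 6, 9, 12, … (increasing by 3 each time)).
Combining the parts gives [-43; 78125; 109].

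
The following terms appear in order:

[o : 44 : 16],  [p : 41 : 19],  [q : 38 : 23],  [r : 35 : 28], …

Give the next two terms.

[s : 32 : 34], [t : 29 : 41]

Letter — letters move forward 1 place in the alphabet: o, p, q, r → s → t.
For the second slot, −3 each step: 44, 41, 38, 35 → 32 → 29.
Third slot: 16, 19, 23, 28 → 34 → 41 (differences are 3, 4, 5, … (increasing by 1 each time)).
Putting the parts together: [s : 32 : 34] and then [t : 29 : 41].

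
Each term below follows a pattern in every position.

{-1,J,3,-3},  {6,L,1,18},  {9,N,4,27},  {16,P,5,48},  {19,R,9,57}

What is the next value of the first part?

First part: alternating steps +7, +3, +7, +3, …; -1, 6, 9, 16, 19 → 26.
Letter: J, L, N, P, R → T (letters move forward 2 places in the alphabet).
For the third part, each term is the sum of the two before it: 3, 1, 4, 5, 9 → 14.
Fourth part: -3, 18, 27, 48, 57 → 78 (always 3 × the first part).

26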